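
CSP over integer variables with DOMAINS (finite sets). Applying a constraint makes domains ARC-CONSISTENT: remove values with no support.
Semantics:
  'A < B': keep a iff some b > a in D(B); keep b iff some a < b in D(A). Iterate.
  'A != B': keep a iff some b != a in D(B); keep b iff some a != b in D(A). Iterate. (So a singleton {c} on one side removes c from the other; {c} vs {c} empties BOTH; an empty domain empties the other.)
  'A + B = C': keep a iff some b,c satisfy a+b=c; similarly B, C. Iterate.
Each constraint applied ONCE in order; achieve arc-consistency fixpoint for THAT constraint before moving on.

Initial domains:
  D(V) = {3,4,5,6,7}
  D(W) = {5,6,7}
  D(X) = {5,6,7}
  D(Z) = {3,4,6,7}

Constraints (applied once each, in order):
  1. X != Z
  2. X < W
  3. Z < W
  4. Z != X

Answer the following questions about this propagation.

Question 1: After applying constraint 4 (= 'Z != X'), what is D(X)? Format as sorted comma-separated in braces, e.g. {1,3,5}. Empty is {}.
Answer: {5,6}

Derivation:
Constraint 1 (X != Z) on D(X)={5,6,7} D(Z)={3,4,6,7}: no change
Constraint 2 (X < W) on D(X)={5,6,7} D(W)={5,6,7}: X {5,6,7}->{5,6}; W {5,6,7}->{6,7}
Constraint 3 (Z < W) on D(Z)={3,4,6,7} D(W)={6,7}: Z {3,4,6,7}->{3,4,6}
Constraint 4 (Z != X) on D(Z)={3,4,6} D(X)={5,6}: no change
So after constraint 4: D(X) = {5,6}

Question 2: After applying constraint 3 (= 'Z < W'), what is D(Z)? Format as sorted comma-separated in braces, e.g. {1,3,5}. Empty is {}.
Constraint 1 (X != Z) on D(X)={5,6,7} D(Z)={3,4,6,7}: no change
Constraint 2 (X < W) on D(X)={5,6,7} D(W)={5,6,7}: X {5,6,7}->{5,6}; W {5,6,7}->{6,7}
Constraint 3 (Z < W) on D(Z)={3,4,6,7} D(W)={6,7}: Z {3,4,6,7}->{3,4,6}
So after constraint 3: D(Z) = {3,4,6}

Answer: {3,4,6}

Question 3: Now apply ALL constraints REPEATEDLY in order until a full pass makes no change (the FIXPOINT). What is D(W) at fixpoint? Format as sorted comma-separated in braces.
Answer: {6,7}

Derivation:
pass 0 (initial): D(W)={5,6,7}
pass 1: W {5,6,7}->{6,7}; X {5,6,7}->{5,6}; Z {3,4,6,7}->{3,4,6}
pass 2: no change
Fixpoint after 2 passes: D(W) = {6,7}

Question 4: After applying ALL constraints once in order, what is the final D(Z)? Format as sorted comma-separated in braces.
Constraint 1 (X != Z) on D(X)={5,6,7} D(Z)={3,4,6,7}: no change
Constraint 2 (X < W) on D(X)={5,6,7} D(W)={5,6,7}: X {5,6,7}->{5,6}; W {5,6,7}->{6,7}
Constraint 3 (Z < W) on D(Z)={3,4,6,7} D(W)={6,7}: Z {3,4,6,7}->{3,4,6}
Constraint 4 (Z != X) on D(Z)={3,4,6} D(X)={5,6}: no change
So after all 4 constraints: D(Z) = {3,4,6}

Answer: {3,4,6}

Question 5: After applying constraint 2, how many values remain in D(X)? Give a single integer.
Constraint 1 (X != Z) on D(X)={5,6,7} D(Z)={3,4,6,7}: no change
Constraint 2 (X < W) on D(X)={5,6,7} D(W)={5,6,7}: X {5,6,7}->{5,6}; W {5,6,7}->{6,7}
So after constraint 2: D(X)={5,6}, size = 2

Answer: 2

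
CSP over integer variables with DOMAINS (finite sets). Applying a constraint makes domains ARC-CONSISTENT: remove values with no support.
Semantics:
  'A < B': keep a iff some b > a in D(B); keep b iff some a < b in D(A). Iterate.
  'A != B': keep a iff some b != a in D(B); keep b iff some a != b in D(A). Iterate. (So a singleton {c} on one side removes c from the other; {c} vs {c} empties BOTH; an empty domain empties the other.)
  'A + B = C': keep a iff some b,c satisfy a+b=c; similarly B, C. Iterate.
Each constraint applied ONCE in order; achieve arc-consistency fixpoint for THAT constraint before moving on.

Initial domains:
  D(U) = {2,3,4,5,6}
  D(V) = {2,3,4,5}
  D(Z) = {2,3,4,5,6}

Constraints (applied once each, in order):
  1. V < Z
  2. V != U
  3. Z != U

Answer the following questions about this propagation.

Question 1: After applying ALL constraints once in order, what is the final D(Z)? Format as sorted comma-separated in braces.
Answer: {3,4,5,6}

Derivation:
Constraint 1 (V < Z) on D(V)={2,3,4,5} D(Z)={2,3,4,5,6}: Z {2,3,4,5,6}->{3,4,5,6}
Constraint 2 (V != U) on D(V)={2,3,4,5} D(U)={2,3,4,5,6}: no change
Constraint 3 (Z != U) on D(Z)={3,4,5,6} D(U)={2,3,4,5,6}: no change
So after all 3 constraints: D(Z) = {3,4,5,6}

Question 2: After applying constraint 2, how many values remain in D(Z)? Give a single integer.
Constraint 1 (V < Z) on D(V)={2,3,4,5} D(Z)={2,3,4,5,6}: Z {2,3,4,5,6}->{3,4,5,6}
Constraint 2 (V != U) on D(V)={2,3,4,5} D(U)={2,3,4,5,6}: no change
So after constraint 2: D(Z)={3,4,5,6}, size = 4

Answer: 4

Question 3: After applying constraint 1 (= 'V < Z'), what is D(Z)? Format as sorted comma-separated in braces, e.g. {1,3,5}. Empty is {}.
Constraint 1 (V < Z) on D(V)={2,3,4,5} D(Z)={2,3,4,5,6}: Z {2,3,4,5,6}->{3,4,5,6}
So after constraint 1: D(Z) = {3,4,5,6}

Answer: {3,4,5,6}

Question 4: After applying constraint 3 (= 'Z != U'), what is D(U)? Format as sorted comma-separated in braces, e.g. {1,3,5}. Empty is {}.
Answer: {2,3,4,5,6}

Derivation:
Constraint 1 (V < Z) on D(V)={2,3,4,5} D(Z)={2,3,4,5,6}: Z {2,3,4,5,6}->{3,4,5,6}
Constraint 2 (V != U) on D(V)={2,3,4,5} D(U)={2,3,4,5,6}: no change
Constraint 3 (Z != U) on D(Z)={3,4,5,6} D(U)={2,3,4,5,6}: no change
So after constraint 3: D(U) = {2,3,4,5,6}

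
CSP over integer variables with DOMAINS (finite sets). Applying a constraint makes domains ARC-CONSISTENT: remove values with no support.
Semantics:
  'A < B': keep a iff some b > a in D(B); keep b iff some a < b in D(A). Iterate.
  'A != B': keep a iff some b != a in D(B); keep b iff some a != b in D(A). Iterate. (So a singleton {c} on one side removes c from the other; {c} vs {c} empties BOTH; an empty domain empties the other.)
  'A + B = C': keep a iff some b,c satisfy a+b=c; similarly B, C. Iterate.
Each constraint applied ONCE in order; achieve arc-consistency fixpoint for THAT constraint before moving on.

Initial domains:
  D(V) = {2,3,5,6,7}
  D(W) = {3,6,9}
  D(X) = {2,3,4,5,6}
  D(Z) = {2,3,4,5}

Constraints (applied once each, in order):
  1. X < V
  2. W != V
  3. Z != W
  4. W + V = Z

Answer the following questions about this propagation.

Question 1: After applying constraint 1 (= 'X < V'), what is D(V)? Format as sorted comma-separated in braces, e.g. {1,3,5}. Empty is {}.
Answer: {3,5,6,7}

Derivation:
Constraint 1 (X < V) on D(X)={2,3,4,5,6} D(V)={2,3,5,6,7}: V {2,3,5,6,7}->{3,5,6,7}
So after constraint 1: D(V) = {3,5,6,7}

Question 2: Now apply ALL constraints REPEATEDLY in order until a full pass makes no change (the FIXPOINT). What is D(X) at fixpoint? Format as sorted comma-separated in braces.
Answer: {}

Derivation:
pass 0 (initial): D(X)={2,3,4,5,6}
pass 1: V {2,3,5,6,7}->{}; W {3,6,9}->{}; Z {2,3,4,5}->{}
pass 2: X {2,3,4,5,6}->{}
pass 3: no change
Fixpoint after 3 passes: D(X) = {}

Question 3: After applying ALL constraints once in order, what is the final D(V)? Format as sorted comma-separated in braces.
Constraint 1 (X < V) on D(X)={2,3,4,5,6} D(V)={2,3,5,6,7}: V {2,3,5,6,7}->{3,5,6,7}
Constraint 2 (W != V) on D(W)={3,6,9} D(V)={3,5,6,7}: no change
Constraint 3 (Z != W) on D(Z)={2,3,4,5} D(W)={3,6,9}: no change
Constraint 4 (W + V = Z) on D(W)={3,6,9} D(V)={3,5,6,7} D(Z)={2,3,4,5}: W {3,6,9}->{}; V {3,5,6,7}->{}; Z {2,3,4,5}->{}
So after all 4 constraints: D(V) = {}

Answer: {}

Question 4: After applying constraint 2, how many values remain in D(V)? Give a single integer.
Constraint 1 (X < V) on D(X)={2,3,4,5,6} D(V)={2,3,5,6,7}: V {2,3,5,6,7}->{3,5,6,7}
Constraint 2 (W != V) on D(W)={3,6,9} D(V)={3,5,6,7}: no change
So after constraint 2: D(V)={3,5,6,7}, size = 4

Answer: 4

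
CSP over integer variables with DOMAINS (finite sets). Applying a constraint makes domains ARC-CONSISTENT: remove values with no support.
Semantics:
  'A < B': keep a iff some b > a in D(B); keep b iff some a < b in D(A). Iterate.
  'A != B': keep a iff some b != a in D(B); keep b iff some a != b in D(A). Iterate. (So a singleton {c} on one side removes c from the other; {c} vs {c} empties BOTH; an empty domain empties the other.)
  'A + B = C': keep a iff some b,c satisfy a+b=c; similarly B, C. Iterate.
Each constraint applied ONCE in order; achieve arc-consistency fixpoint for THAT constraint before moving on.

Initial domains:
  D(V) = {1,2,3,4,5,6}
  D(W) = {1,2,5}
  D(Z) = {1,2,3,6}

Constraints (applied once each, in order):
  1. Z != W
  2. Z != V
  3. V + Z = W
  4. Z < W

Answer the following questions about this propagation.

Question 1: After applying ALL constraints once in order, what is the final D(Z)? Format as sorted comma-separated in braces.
Answer: {1,2,3}

Derivation:
Constraint 1 (Z != W) on D(Z)={1,2,3,6} D(W)={1,2,5}: no change
Constraint 2 (Z != V) on D(Z)={1,2,3,6} D(V)={1,2,3,4,5,6}: no change
Constraint 3 (V + Z = W) on D(V)={1,2,3,4,5,6} D(Z)={1,2,3,6} D(W)={1,2,5}: V {1,2,3,4,5,6}->{1,2,3,4}; Z {1,2,3,6}->{1,2,3}; W {1,2,5}->{2,5}
Constraint 4 (Z < W) on D(Z)={1,2,3} D(W)={2,5}: no change
So after all 4 constraints: D(Z) = {1,2,3}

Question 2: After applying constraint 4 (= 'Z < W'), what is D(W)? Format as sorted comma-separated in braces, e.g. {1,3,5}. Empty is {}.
Constraint 1 (Z != W) on D(Z)={1,2,3,6} D(W)={1,2,5}: no change
Constraint 2 (Z != V) on D(Z)={1,2,3,6} D(V)={1,2,3,4,5,6}: no change
Constraint 3 (V + Z = W) on D(V)={1,2,3,4,5,6} D(Z)={1,2,3,6} D(W)={1,2,5}: V {1,2,3,4,5,6}->{1,2,3,4}; Z {1,2,3,6}->{1,2,3}; W {1,2,5}->{2,5}
Constraint 4 (Z < W) on D(Z)={1,2,3} D(W)={2,5}: no change
So after constraint 4: D(W) = {2,5}

Answer: {2,5}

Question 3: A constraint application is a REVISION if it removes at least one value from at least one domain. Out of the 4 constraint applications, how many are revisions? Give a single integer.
Constraint 1 (Z != W) on D(Z)={1,2,3,6} D(W)={1,2,5}: no change => not a revision
Constraint 2 (Z != V) on D(Z)={1,2,3,6} D(V)={1,2,3,4,5,6}: no change => not a revision
Constraint 3 (V + Z = W) on D(V)={1,2,3,4,5,6} D(Z)={1,2,3,6} D(W)={1,2,5}: V {1,2,3,4,5,6}->{1,2,3,4}; Z {1,2,3,6}->{1,2,3}; W {1,2,5}->{2,5} => REVISION
Constraint 4 (Z < W) on D(Z)={1,2,3} D(W)={2,5}: no change => not a revision
Total revisions = 1

Answer: 1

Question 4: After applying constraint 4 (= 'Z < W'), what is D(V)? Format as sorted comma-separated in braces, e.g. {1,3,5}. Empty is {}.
Constraint 1 (Z != W) on D(Z)={1,2,3,6} D(W)={1,2,5}: no change
Constraint 2 (Z != V) on D(Z)={1,2,3,6} D(V)={1,2,3,4,5,6}: no change
Constraint 3 (V + Z = W) on D(V)={1,2,3,4,5,6} D(Z)={1,2,3,6} D(W)={1,2,5}: V {1,2,3,4,5,6}->{1,2,3,4}; Z {1,2,3,6}->{1,2,3}; W {1,2,5}->{2,5}
Constraint 4 (Z < W) on D(Z)={1,2,3} D(W)={2,5}: no change
So after constraint 4: D(V) = {1,2,3,4}

Answer: {1,2,3,4}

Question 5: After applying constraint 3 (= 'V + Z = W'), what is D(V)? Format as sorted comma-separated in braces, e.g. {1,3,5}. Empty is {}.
Answer: {1,2,3,4}

Derivation:
Constraint 1 (Z != W) on D(Z)={1,2,3,6} D(W)={1,2,5}: no change
Constraint 2 (Z != V) on D(Z)={1,2,3,6} D(V)={1,2,3,4,5,6}: no change
Constraint 3 (V + Z = W) on D(V)={1,2,3,4,5,6} D(Z)={1,2,3,6} D(W)={1,2,5}: V {1,2,3,4,5,6}->{1,2,3,4}; Z {1,2,3,6}->{1,2,3}; W {1,2,5}->{2,5}
So after constraint 3: D(V) = {1,2,3,4}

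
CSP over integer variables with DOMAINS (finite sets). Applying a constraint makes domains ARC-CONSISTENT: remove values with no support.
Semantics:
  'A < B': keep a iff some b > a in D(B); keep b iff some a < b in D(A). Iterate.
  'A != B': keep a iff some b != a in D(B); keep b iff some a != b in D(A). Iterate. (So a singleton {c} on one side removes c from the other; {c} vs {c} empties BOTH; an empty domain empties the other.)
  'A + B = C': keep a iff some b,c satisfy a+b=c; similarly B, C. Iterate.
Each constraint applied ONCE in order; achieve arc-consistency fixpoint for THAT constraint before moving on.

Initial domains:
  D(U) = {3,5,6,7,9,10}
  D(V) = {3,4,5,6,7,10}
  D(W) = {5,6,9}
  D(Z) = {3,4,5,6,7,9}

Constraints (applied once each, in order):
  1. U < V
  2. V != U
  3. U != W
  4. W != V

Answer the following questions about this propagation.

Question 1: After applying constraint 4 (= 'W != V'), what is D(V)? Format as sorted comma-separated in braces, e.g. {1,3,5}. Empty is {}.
Answer: {4,5,6,7,10}

Derivation:
Constraint 1 (U < V) on D(U)={3,5,6,7,9,10} D(V)={3,4,5,6,7,10}: U {3,5,6,7,9,10}->{3,5,6,7,9}; V {3,4,5,6,7,10}->{4,5,6,7,10}
Constraint 2 (V != U) on D(V)={4,5,6,7,10} D(U)={3,5,6,7,9}: no change
Constraint 3 (U != W) on D(U)={3,5,6,7,9} D(W)={5,6,9}: no change
Constraint 4 (W != V) on D(W)={5,6,9} D(V)={4,5,6,7,10}: no change
So after constraint 4: D(V) = {4,5,6,7,10}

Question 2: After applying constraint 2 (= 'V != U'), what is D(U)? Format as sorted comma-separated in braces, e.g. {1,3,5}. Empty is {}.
Constraint 1 (U < V) on D(U)={3,5,6,7,9,10} D(V)={3,4,5,6,7,10}: U {3,5,6,7,9,10}->{3,5,6,7,9}; V {3,4,5,6,7,10}->{4,5,6,7,10}
Constraint 2 (V != U) on D(V)={4,5,6,7,10} D(U)={3,5,6,7,9}: no change
So after constraint 2: D(U) = {3,5,6,7,9}

Answer: {3,5,6,7,9}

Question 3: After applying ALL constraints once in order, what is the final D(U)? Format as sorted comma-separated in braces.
Constraint 1 (U < V) on D(U)={3,5,6,7,9,10} D(V)={3,4,5,6,7,10}: U {3,5,6,7,9,10}->{3,5,6,7,9}; V {3,4,5,6,7,10}->{4,5,6,7,10}
Constraint 2 (V != U) on D(V)={4,5,6,7,10} D(U)={3,5,6,7,9}: no change
Constraint 3 (U != W) on D(U)={3,5,6,7,9} D(W)={5,6,9}: no change
Constraint 4 (W != V) on D(W)={5,6,9} D(V)={4,5,6,7,10}: no change
So after all 4 constraints: D(U) = {3,5,6,7,9}

Answer: {3,5,6,7,9}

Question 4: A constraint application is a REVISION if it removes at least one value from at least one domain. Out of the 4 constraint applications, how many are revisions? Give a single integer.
Constraint 1 (U < V) on D(U)={3,5,6,7,9,10} D(V)={3,4,5,6,7,10}: U {3,5,6,7,9,10}->{3,5,6,7,9}; V {3,4,5,6,7,10}->{4,5,6,7,10} => REVISION
Constraint 2 (V != U) on D(V)={4,5,6,7,10} D(U)={3,5,6,7,9}: no change => not a revision
Constraint 3 (U != W) on D(U)={3,5,6,7,9} D(W)={5,6,9}: no change => not a revision
Constraint 4 (W != V) on D(W)={5,6,9} D(V)={4,5,6,7,10}: no change => not a revision
Total revisions = 1

Answer: 1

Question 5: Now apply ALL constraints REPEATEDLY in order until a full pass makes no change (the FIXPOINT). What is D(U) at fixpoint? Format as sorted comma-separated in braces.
Answer: {3,5,6,7,9}

Derivation:
pass 0 (initial): D(U)={3,5,6,7,9,10}
pass 1: U {3,5,6,7,9,10}->{3,5,6,7,9}; V {3,4,5,6,7,10}->{4,5,6,7,10}
pass 2: no change
Fixpoint after 2 passes: D(U) = {3,5,6,7,9}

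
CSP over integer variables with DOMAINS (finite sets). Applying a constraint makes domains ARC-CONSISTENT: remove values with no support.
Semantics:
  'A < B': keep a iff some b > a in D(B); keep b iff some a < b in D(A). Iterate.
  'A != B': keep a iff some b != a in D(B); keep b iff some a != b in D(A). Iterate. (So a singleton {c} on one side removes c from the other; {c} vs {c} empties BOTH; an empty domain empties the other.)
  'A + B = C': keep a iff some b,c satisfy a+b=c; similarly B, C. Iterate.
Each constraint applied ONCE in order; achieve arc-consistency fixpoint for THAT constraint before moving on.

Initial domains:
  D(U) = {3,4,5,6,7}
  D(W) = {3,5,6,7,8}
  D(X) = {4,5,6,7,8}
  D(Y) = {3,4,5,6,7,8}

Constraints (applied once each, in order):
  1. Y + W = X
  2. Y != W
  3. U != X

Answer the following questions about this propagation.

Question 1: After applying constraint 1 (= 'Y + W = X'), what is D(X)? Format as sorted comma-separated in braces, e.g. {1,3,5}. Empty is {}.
Constraint 1 (Y + W = X) on D(Y)={3,4,5,6,7,8} D(W)={3,5,6,7,8} D(X)={4,5,6,7,8}: Y {3,4,5,6,7,8}->{3,4,5}; W {3,5,6,7,8}->{3,5}; X {4,5,6,7,8}->{6,7,8}
So after constraint 1: D(X) = {6,7,8}

Answer: {6,7,8}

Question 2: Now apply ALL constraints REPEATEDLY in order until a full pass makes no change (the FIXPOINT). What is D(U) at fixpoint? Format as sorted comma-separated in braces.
pass 0 (initial): D(U)={3,4,5,6,7}
pass 1: W {3,5,6,7,8}->{3,5}; X {4,5,6,7,8}->{6,7,8}; Y {3,4,5,6,7,8}->{3,4,5}
pass 2: no change
Fixpoint after 2 passes: D(U) = {3,4,5,6,7}

Answer: {3,4,5,6,7}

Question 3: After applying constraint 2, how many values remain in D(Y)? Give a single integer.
Constraint 1 (Y + W = X) on D(Y)={3,4,5,6,7,8} D(W)={3,5,6,7,8} D(X)={4,5,6,7,8}: Y {3,4,5,6,7,8}->{3,4,5}; W {3,5,6,7,8}->{3,5}; X {4,5,6,7,8}->{6,7,8}
Constraint 2 (Y != W) on D(Y)={3,4,5} D(W)={3,5}: no change
So after constraint 2: D(Y)={3,4,5}, size = 3

Answer: 3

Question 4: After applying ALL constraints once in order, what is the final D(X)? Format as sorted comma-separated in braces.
Answer: {6,7,8}

Derivation:
Constraint 1 (Y + W = X) on D(Y)={3,4,5,6,7,8} D(W)={3,5,6,7,8} D(X)={4,5,6,7,8}: Y {3,4,5,6,7,8}->{3,4,5}; W {3,5,6,7,8}->{3,5}; X {4,5,6,7,8}->{6,7,8}
Constraint 2 (Y != W) on D(Y)={3,4,5} D(W)={3,5}: no change
Constraint 3 (U != X) on D(U)={3,4,5,6,7} D(X)={6,7,8}: no change
So after all 3 constraints: D(X) = {6,7,8}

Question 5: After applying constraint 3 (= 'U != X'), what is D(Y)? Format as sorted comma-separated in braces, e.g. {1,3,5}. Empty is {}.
Answer: {3,4,5}

Derivation:
Constraint 1 (Y + W = X) on D(Y)={3,4,5,6,7,8} D(W)={3,5,6,7,8} D(X)={4,5,6,7,8}: Y {3,4,5,6,7,8}->{3,4,5}; W {3,5,6,7,8}->{3,5}; X {4,5,6,7,8}->{6,7,8}
Constraint 2 (Y != W) on D(Y)={3,4,5} D(W)={3,5}: no change
Constraint 3 (U != X) on D(U)={3,4,5,6,7} D(X)={6,7,8}: no change
So after constraint 3: D(Y) = {3,4,5}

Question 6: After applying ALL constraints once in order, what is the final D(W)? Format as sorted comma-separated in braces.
Constraint 1 (Y + W = X) on D(Y)={3,4,5,6,7,8} D(W)={3,5,6,7,8} D(X)={4,5,6,7,8}: Y {3,4,5,6,7,8}->{3,4,5}; W {3,5,6,7,8}->{3,5}; X {4,5,6,7,8}->{6,7,8}
Constraint 2 (Y != W) on D(Y)={3,4,5} D(W)={3,5}: no change
Constraint 3 (U != X) on D(U)={3,4,5,6,7} D(X)={6,7,8}: no change
So after all 3 constraints: D(W) = {3,5}

Answer: {3,5}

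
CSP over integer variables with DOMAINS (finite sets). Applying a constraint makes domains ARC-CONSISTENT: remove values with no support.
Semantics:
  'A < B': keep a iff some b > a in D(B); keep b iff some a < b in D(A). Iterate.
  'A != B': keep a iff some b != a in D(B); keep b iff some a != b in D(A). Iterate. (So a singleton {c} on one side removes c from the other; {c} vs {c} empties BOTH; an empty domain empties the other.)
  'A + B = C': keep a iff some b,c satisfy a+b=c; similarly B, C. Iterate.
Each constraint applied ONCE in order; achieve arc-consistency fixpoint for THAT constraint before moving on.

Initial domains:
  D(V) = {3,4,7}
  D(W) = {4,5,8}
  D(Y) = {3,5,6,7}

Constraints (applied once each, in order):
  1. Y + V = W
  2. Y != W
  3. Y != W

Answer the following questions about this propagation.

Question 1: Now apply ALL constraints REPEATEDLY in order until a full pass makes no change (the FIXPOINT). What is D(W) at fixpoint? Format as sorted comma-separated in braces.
Answer: {8}

Derivation:
pass 0 (initial): D(W)={4,5,8}
pass 1: V {3,4,7}->{3}; W {4,5,8}->{8}; Y {3,5,6,7}->{5}
pass 2: no change
Fixpoint after 2 passes: D(W) = {8}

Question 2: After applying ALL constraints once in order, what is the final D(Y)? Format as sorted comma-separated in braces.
Answer: {5}

Derivation:
Constraint 1 (Y + V = W) on D(Y)={3,5,6,7} D(V)={3,4,7} D(W)={4,5,8}: Y {3,5,6,7}->{5}; V {3,4,7}->{3}; W {4,5,8}->{8}
Constraint 2 (Y != W) on D(Y)={5} D(W)={8}: no change
Constraint 3 (Y != W) on D(Y)={5} D(W)={8}: no change
So after all 3 constraints: D(Y) = {5}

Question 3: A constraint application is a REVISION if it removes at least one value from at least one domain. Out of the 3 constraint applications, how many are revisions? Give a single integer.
Answer: 1

Derivation:
Constraint 1 (Y + V = W) on D(Y)={3,5,6,7} D(V)={3,4,7} D(W)={4,5,8}: Y {3,5,6,7}->{5}; V {3,4,7}->{3}; W {4,5,8}->{8} => REVISION
Constraint 2 (Y != W) on D(Y)={5} D(W)={8}: no change => not a revision
Constraint 3 (Y != W) on D(Y)={5} D(W)={8}: no change => not a revision
Total revisions = 1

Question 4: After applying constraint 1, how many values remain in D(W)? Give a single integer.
Answer: 1

Derivation:
Constraint 1 (Y + V = W) on D(Y)={3,5,6,7} D(V)={3,4,7} D(W)={4,5,8}: Y {3,5,6,7}->{5}; V {3,4,7}->{3}; W {4,5,8}->{8}
So after constraint 1: D(W)={8}, size = 1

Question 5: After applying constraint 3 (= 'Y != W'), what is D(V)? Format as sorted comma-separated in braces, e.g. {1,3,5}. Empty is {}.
Answer: {3}

Derivation:
Constraint 1 (Y + V = W) on D(Y)={3,5,6,7} D(V)={3,4,7} D(W)={4,5,8}: Y {3,5,6,7}->{5}; V {3,4,7}->{3}; W {4,5,8}->{8}
Constraint 2 (Y != W) on D(Y)={5} D(W)={8}: no change
Constraint 3 (Y != W) on D(Y)={5} D(W)={8}: no change
So after constraint 3: D(V) = {3}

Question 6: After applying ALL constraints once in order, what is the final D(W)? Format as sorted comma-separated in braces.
Constraint 1 (Y + V = W) on D(Y)={3,5,6,7} D(V)={3,4,7} D(W)={4,5,8}: Y {3,5,6,7}->{5}; V {3,4,7}->{3}; W {4,5,8}->{8}
Constraint 2 (Y != W) on D(Y)={5} D(W)={8}: no change
Constraint 3 (Y != W) on D(Y)={5} D(W)={8}: no change
So after all 3 constraints: D(W) = {8}

Answer: {8}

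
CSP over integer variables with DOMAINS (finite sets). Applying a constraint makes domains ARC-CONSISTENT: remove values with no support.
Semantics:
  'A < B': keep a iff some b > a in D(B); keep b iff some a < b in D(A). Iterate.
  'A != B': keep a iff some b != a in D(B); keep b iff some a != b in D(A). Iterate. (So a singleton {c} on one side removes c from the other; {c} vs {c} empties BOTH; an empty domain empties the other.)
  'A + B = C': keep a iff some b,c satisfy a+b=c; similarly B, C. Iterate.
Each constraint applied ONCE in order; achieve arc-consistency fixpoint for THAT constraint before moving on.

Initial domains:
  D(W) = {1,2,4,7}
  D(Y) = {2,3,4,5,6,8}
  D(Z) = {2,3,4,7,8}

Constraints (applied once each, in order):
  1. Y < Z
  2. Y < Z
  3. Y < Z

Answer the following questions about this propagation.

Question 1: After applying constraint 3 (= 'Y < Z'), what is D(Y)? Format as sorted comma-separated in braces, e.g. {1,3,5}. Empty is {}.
Constraint 1 (Y < Z) on D(Y)={2,3,4,5,6,8} D(Z)={2,3,4,7,8}: Y {2,3,4,5,6,8}->{2,3,4,5,6}; Z {2,3,4,7,8}->{3,4,7,8}
Constraint 2 (Y < Z) on D(Y)={2,3,4,5,6} D(Z)={3,4,7,8}: no change
Constraint 3 (Y < Z) on D(Y)={2,3,4,5,6} D(Z)={3,4,7,8}: no change
So after constraint 3: D(Y) = {2,3,4,5,6}

Answer: {2,3,4,5,6}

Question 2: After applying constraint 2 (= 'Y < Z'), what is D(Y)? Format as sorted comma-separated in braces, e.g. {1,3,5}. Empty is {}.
Answer: {2,3,4,5,6}

Derivation:
Constraint 1 (Y < Z) on D(Y)={2,3,4,5,6,8} D(Z)={2,3,4,7,8}: Y {2,3,4,5,6,8}->{2,3,4,5,6}; Z {2,3,4,7,8}->{3,4,7,8}
Constraint 2 (Y < Z) on D(Y)={2,3,4,5,6} D(Z)={3,4,7,8}: no change
So after constraint 2: D(Y) = {2,3,4,5,6}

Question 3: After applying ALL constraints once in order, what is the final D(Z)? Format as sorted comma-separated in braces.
Answer: {3,4,7,8}

Derivation:
Constraint 1 (Y < Z) on D(Y)={2,3,4,5,6,8} D(Z)={2,3,4,7,8}: Y {2,3,4,5,6,8}->{2,3,4,5,6}; Z {2,3,4,7,8}->{3,4,7,8}
Constraint 2 (Y < Z) on D(Y)={2,3,4,5,6} D(Z)={3,4,7,8}: no change
Constraint 3 (Y < Z) on D(Y)={2,3,4,5,6} D(Z)={3,4,7,8}: no change
So after all 3 constraints: D(Z) = {3,4,7,8}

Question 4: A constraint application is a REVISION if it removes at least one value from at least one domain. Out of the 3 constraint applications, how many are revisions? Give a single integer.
Answer: 1

Derivation:
Constraint 1 (Y < Z) on D(Y)={2,3,4,5,6,8} D(Z)={2,3,4,7,8}: Y {2,3,4,5,6,8}->{2,3,4,5,6}; Z {2,3,4,7,8}->{3,4,7,8} => REVISION
Constraint 2 (Y < Z) on D(Y)={2,3,4,5,6} D(Z)={3,4,7,8}: no change => not a revision
Constraint 3 (Y < Z) on D(Y)={2,3,4,5,6} D(Z)={3,4,7,8}: no change => not a revision
Total revisions = 1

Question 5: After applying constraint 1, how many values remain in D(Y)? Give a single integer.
Constraint 1 (Y < Z) on D(Y)={2,3,4,5,6,8} D(Z)={2,3,4,7,8}: Y {2,3,4,5,6,8}->{2,3,4,5,6}; Z {2,3,4,7,8}->{3,4,7,8}
So after constraint 1: D(Y)={2,3,4,5,6}, size = 5

Answer: 5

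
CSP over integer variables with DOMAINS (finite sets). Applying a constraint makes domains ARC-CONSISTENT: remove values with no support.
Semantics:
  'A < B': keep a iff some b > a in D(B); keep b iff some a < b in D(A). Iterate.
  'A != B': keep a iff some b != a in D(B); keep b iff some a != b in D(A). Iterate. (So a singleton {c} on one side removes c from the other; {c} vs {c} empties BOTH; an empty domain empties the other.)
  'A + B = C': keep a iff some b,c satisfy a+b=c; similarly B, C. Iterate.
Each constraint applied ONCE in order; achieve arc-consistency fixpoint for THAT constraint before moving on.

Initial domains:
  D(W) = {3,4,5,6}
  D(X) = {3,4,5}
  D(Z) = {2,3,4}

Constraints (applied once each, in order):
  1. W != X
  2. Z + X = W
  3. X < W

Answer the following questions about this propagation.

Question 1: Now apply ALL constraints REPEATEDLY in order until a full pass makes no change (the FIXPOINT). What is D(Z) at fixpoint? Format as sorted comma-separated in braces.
pass 0 (initial): D(Z)={2,3,4}
pass 1: W {3,4,5,6}->{5,6}; X {3,4,5}->{3,4}; Z {2,3,4}->{2,3}
pass 2: no change
Fixpoint after 2 passes: D(Z) = {2,3}

Answer: {2,3}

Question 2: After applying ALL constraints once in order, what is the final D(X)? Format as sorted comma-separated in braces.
Constraint 1 (W != X) on D(W)={3,4,5,6} D(X)={3,4,5}: no change
Constraint 2 (Z + X = W) on D(Z)={2,3,4} D(X)={3,4,5} D(W)={3,4,5,6}: Z {2,3,4}->{2,3}; X {3,4,5}->{3,4}; W {3,4,5,6}->{5,6}
Constraint 3 (X < W) on D(X)={3,4} D(W)={5,6}: no change
So after all 3 constraints: D(X) = {3,4}

Answer: {3,4}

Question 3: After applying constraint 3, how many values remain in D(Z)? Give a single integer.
Constraint 1 (W != X) on D(W)={3,4,5,6} D(X)={3,4,5}: no change
Constraint 2 (Z + X = W) on D(Z)={2,3,4} D(X)={3,4,5} D(W)={3,4,5,6}: Z {2,3,4}->{2,3}; X {3,4,5}->{3,4}; W {3,4,5,6}->{5,6}
Constraint 3 (X < W) on D(X)={3,4} D(W)={5,6}: no change
So after constraint 3: D(Z)={2,3}, size = 2

Answer: 2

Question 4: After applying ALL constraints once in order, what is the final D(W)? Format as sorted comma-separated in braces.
Answer: {5,6}

Derivation:
Constraint 1 (W != X) on D(W)={3,4,5,6} D(X)={3,4,5}: no change
Constraint 2 (Z + X = W) on D(Z)={2,3,4} D(X)={3,4,5} D(W)={3,4,5,6}: Z {2,3,4}->{2,3}; X {3,4,5}->{3,4}; W {3,4,5,6}->{5,6}
Constraint 3 (X < W) on D(X)={3,4} D(W)={5,6}: no change
So after all 3 constraints: D(W) = {5,6}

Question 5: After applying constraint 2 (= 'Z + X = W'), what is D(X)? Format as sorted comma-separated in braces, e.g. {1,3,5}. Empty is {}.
Constraint 1 (W != X) on D(W)={3,4,5,6} D(X)={3,4,5}: no change
Constraint 2 (Z + X = W) on D(Z)={2,3,4} D(X)={3,4,5} D(W)={3,4,5,6}: Z {2,3,4}->{2,3}; X {3,4,5}->{3,4}; W {3,4,5,6}->{5,6}
So after constraint 2: D(X) = {3,4}

Answer: {3,4}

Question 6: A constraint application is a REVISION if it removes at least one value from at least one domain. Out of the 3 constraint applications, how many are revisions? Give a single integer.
Constraint 1 (W != X) on D(W)={3,4,5,6} D(X)={3,4,5}: no change => not a revision
Constraint 2 (Z + X = W) on D(Z)={2,3,4} D(X)={3,4,5} D(W)={3,4,5,6}: Z {2,3,4}->{2,3}; X {3,4,5}->{3,4}; W {3,4,5,6}->{5,6} => REVISION
Constraint 3 (X < W) on D(X)={3,4} D(W)={5,6}: no change => not a revision
Total revisions = 1

Answer: 1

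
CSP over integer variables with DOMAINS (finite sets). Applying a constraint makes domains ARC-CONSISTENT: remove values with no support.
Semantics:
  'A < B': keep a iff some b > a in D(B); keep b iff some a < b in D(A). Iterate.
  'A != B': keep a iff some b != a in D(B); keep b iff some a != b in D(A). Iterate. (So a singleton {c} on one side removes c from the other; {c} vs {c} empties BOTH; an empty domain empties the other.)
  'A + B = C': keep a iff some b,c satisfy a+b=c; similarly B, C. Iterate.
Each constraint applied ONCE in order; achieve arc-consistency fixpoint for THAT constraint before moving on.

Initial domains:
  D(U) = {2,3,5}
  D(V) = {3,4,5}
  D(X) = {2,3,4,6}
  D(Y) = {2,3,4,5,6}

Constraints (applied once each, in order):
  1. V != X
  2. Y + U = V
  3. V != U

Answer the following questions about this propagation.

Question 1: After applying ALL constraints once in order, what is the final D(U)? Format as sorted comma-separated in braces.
Answer: {2,3}

Derivation:
Constraint 1 (V != X) on D(V)={3,4,5} D(X)={2,3,4,6}: no change
Constraint 2 (Y + U = V) on D(Y)={2,3,4,5,6} D(U)={2,3,5} D(V)={3,4,5}: Y {2,3,4,5,6}->{2,3}; U {2,3,5}->{2,3}; V {3,4,5}->{4,5}
Constraint 3 (V != U) on D(V)={4,5} D(U)={2,3}: no change
So after all 3 constraints: D(U) = {2,3}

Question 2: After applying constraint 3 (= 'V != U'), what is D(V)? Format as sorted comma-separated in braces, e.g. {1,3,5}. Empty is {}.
Constraint 1 (V != X) on D(V)={3,4,5} D(X)={2,3,4,6}: no change
Constraint 2 (Y + U = V) on D(Y)={2,3,4,5,6} D(U)={2,3,5} D(V)={3,4,5}: Y {2,3,4,5,6}->{2,3}; U {2,3,5}->{2,3}; V {3,4,5}->{4,5}
Constraint 3 (V != U) on D(V)={4,5} D(U)={2,3}: no change
So after constraint 3: D(V) = {4,5}

Answer: {4,5}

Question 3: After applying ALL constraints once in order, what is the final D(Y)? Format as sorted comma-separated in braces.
Answer: {2,3}

Derivation:
Constraint 1 (V != X) on D(V)={3,4,5} D(X)={2,3,4,6}: no change
Constraint 2 (Y + U = V) on D(Y)={2,3,4,5,6} D(U)={2,3,5} D(V)={3,4,5}: Y {2,3,4,5,6}->{2,3}; U {2,3,5}->{2,3}; V {3,4,5}->{4,5}
Constraint 3 (V != U) on D(V)={4,5} D(U)={2,3}: no change
So after all 3 constraints: D(Y) = {2,3}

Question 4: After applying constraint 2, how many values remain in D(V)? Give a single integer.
Answer: 2

Derivation:
Constraint 1 (V != X) on D(V)={3,4,5} D(X)={2,3,4,6}: no change
Constraint 2 (Y + U = V) on D(Y)={2,3,4,5,6} D(U)={2,3,5} D(V)={3,4,5}: Y {2,3,4,5,6}->{2,3}; U {2,3,5}->{2,3}; V {3,4,5}->{4,5}
So after constraint 2: D(V)={4,5}, size = 2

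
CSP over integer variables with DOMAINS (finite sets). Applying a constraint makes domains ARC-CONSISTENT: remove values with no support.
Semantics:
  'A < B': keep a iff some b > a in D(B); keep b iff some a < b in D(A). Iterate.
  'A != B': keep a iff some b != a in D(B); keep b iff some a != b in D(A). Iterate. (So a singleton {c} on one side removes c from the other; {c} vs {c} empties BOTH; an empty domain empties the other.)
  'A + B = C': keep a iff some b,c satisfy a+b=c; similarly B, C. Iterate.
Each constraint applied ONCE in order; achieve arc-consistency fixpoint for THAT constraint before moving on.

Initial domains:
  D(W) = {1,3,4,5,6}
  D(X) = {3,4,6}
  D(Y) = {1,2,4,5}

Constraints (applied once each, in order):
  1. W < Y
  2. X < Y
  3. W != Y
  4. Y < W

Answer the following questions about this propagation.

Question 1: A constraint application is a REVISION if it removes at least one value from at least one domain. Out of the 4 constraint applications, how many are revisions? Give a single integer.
Constraint 1 (W < Y) on D(W)={1,3,4,5,6} D(Y)={1,2,4,5}: W {1,3,4,5,6}->{1,3,4}; Y {1,2,4,5}->{2,4,5} => REVISION
Constraint 2 (X < Y) on D(X)={3,4,6} D(Y)={2,4,5}: X {3,4,6}->{3,4}; Y {2,4,5}->{4,5} => REVISION
Constraint 3 (W != Y) on D(W)={1,3,4} D(Y)={4,5}: no change => not a revision
Constraint 4 (Y < W) on D(Y)={4,5} D(W)={1,3,4}: Y {4,5}->{}; W {1,3,4}->{} => REVISION
Total revisions = 3

Answer: 3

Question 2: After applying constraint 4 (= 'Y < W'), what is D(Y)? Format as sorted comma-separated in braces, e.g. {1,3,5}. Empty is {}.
Constraint 1 (W < Y) on D(W)={1,3,4,5,6} D(Y)={1,2,4,5}: W {1,3,4,5,6}->{1,3,4}; Y {1,2,4,5}->{2,4,5}
Constraint 2 (X < Y) on D(X)={3,4,6} D(Y)={2,4,5}: X {3,4,6}->{3,4}; Y {2,4,5}->{4,5}
Constraint 3 (W != Y) on D(W)={1,3,4} D(Y)={4,5}: no change
Constraint 4 (Y < W) on D(Y)={4,5} D(W)={1,3,4}: Y {4,5}->{}; W {1,3,4}->{}
So after constraint 4: D(Y) = {}

Answer: {}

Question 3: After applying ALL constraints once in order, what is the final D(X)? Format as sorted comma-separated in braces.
Constraint 1 (W < Y) on D(W)={1,3,4,5,6} D(Y)={1,2,4,5}: W {1,3,4,5,6}->{1,3,4}; Y {1,2,4,5}->{2,4,5}
Constraint 2 (X < Y) on D(X)={3,4,6} D(Y)={2,4,5}: X {3,4,6}->{3,4}; Y {2,4,5}->{4,5}
Constraint 3 (W != Y) on D(W)={1,3,4} D(Y)={4,5}: no change
Constraint 4 (Y < W) on D(Y)={4,5} D(W)={1,3,4}: Y {4,5}->{}; W {1,3,4}->{}
So after all 4 constraints: D(X) = {3,4}

Answer: {3,4}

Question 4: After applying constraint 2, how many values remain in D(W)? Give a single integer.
Constraint 1 (W < Y) on D(W)={1,3,4,5,6} D(Y)={1,2,4,5}: W {1,3,4,5,6}->{1,3,4}; Y {1,2,4,5}->{2,4,5}
Constraint 2 (X < Y) on D(X)={3,4,6} D(Y)={2,4,5}: X {3,4,6}->{3,4}; Y {2,4,5}->{4,5}
So after constraint 2: D(W)={1,3,4}, size = 3

Answer: 3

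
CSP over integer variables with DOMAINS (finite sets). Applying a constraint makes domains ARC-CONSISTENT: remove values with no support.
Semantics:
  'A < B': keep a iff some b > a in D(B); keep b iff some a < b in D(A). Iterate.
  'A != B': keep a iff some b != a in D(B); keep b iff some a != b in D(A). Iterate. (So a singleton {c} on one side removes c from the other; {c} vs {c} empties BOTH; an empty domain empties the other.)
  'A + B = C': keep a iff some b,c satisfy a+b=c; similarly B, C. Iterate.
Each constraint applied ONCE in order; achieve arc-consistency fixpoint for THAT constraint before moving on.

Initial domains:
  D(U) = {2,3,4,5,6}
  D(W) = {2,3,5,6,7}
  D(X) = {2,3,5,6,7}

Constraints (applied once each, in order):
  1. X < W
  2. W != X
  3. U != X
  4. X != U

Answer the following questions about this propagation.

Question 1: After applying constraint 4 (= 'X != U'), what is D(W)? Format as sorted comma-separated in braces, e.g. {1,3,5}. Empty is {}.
Constraint 1 (X < W) on D(X)={2,3,5,6,7} D(W)={2,3,5,6,7}: X {2,3,5,6,7}->{2,3,5,6}; W {2,3,5,6,7}->{3,5,6,7}
Constraint 2 (W != X) on D(W)={3,5,6,7} D(X)={2,3,5,6}: no change
Constraint 3 (U != X) on D(U)={2,3,4,5,6} D(X)={2,3,5,6}: no change
Constraint 4 (X != U) on D(X)={2,3,5,6} D(U)={2,3,4,5,6}: no change
So after constraint 4: D(W) = {3,5,6,7}

Answer: {3,5,6,7}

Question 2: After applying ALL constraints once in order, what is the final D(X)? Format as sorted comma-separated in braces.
Answer: {2,3,5,6}

Derivation:
Constraint 1 (X < W) on D(X)={2,3,5,6,7} D(W)={2,3,5,6,7}: X {2,3,5,6,7}->{2,3,5,6}; W {2,3,5,6,7}->{3,5,6,7}
Constraint 2 (W != X) on D(W)={3,5,6,7} D(X)={2,3,5,6}: no change
Constraint 3 (U != X) on D(U)={2,3,4,5,6} D(X)={2,3,5,6}: no change
Constraint 4 (X != U) on D(X)={2,3,5,6} D(U)={2,3,4,5,6}: no change
So after all 4 constraints: D(X) = {2,3,5,6}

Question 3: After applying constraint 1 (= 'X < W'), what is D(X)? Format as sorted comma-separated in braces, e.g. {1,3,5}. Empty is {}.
Constraint 1 (X < W) on D(X)={2,3,5,6,7} D(W)={2,3,5,6,7}: X {2,3,5,6,7}->{2,3,5,6}; W {2,3,5,6,7}->{3,5,6,7}
So after constraint 1: D(X) = {2,3,5,6}

Answer: {2,3,5,6}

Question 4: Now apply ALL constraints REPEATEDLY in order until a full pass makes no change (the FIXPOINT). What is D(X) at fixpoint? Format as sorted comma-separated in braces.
Answer: {2,3,5,6}

Derivation:
pass 0 (initial): D(X)={2,3,5,6,7}
pass 1: W {2,3,5,6,7}->{3,5,6,7}; X {2,3,5,6,7}->{2,3,5,6}
pass 2: no change
Fixpoint after 2 passes: D(X) = {2,3,5,6}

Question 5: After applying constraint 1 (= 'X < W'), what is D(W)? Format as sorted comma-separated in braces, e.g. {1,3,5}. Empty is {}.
Answer: {3,5,6,7}

Derivation:
Constraint 1 (X < W) on D(X)={2,3,5,6,7} D(W)={2,3,5,6,7}: X {2,3,5,6,7}->{2,3,5,6}; W {2,3,5,6,7}->{3,5,6,7}
So after constraint 1: D(W) = {3,5,6,7}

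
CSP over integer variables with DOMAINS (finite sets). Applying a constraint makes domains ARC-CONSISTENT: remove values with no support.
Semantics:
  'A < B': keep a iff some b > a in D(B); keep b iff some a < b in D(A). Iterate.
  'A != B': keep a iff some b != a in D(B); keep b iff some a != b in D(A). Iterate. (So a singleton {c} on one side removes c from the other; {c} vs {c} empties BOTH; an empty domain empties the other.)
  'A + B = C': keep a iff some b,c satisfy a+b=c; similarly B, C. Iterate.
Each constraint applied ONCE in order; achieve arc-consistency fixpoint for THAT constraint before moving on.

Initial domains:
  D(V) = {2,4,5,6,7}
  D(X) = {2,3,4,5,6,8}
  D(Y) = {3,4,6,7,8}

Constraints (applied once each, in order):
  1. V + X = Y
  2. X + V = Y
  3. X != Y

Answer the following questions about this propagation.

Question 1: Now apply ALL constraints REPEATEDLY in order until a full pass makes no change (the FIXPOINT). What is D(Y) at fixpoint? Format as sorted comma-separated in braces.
Answer: {4,6,7,8}

Derivation:
pass 0 (initial): D(Y)={3,4,6,7,8}
pass 1: V {2,4,5,6,7}->{2,4,5,6}; X {2,3,4,5,6,8}->{2,3,4,5,6}; Y {3,4,6,7,8}->{4,6,7,8}
pass 2: no change
Fixpoint after 2 passes: D(Y) = {4,6,7,8}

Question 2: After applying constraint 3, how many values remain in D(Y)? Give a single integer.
Answer: 4

Derivation:
Constraint 1 (V + X = Y) on D(V)={2,4,5,6,7} D(X)={2,3,4,5,6,8} D(Y)={3,4,6,7,8}: V {2,4,5,6,7}->{2,4,5,6}; X {2,3,4,5,6,8}->{2,3,4,5,6}; Y {3,4,6,7,8}->{4,6,7,8}
Constraint 2 (X + V = Y) on D(X)={2,3,4,5,6} D(V)={2,4,5,6} D(Y)={4,6,7,8}: no change
Constraint 3 (X != Y) on D(X)={2,3,4,5,6} D(Y)={4,6,7,8}: no change
So after constraint 3: D(Y)={4,6,7,8}, size = 4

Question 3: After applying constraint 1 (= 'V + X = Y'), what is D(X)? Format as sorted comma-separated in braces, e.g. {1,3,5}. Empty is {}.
Constraint 1 (V + X = Y) on D(V)={2,4,5,6,7} D(X)={2,3,4,5,6,8} D(Y)={3,4,6,7,8}: V {2,4,5,6,7}->{2,4,5,6}; X {2,3,4,5,6,8}->{2,3,4,5,6}; Y {3,4,6,7,8}->{4,6,7,8}
So after constraint 1: D(X) = {2,3,4,5,6}

Answer: {2,3,4,5,6}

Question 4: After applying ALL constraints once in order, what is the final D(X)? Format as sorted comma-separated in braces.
Answer: {2,3,4,5,6}

Derivation:
Constraint 1 (V + X = Y) on D(V)={2,4,5,6,7} D(X)={2,3,4,5,6,8} D(Y)={3,4,6,7,8}: V {2,4,5,6,7}->{2,4,5,6}; X {2,3,4,5,6,8}->{2,3,4,5,6}; Y {3,4,6,7,8}->{4,6,7,8}
Constraint 2 (X + V = Y) on D(X)={2,3,4,5,6} D(V)={2,4,5,6} D(Y)={4,6,7,8}: no change
Constraint 3 (X != Y) on D(X)={2,3,4,5,6} D(Y)={4,6,7,8}: no change
So after all 3 constraints: D(X) = {2,3,4,5,6}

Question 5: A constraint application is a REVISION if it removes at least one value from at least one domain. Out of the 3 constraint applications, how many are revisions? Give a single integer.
Constraint 1 (V + X = Y) on D(V)={2,4,5,6,7} D(X)={2,3,4,5,6,8} D(Y)={3,4,6,7,8}: V {2,4,5,6,7}->{2,4,5,6}; X {2,3,4,5,6,8}->{2,3,4,5,6}; Y {3,4,6,7,8}->{4,6,7,8} => REVISION
Constraint 2 (X + V = Y) on D(X)={2,3,4,5,6} D(V)={2,4,5,6} D(Y)={4,6,7,8}: no change => not a revision
Constraint 3 (X != Y) on D(X)={2,3,4,5,6} D(Y)={4,6,7,8}: no change => not a revision
Total revisions = 1

Answer: 1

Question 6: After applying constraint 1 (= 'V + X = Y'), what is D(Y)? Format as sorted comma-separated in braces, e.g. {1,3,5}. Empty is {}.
Constraint 1 (V + X = Y) on D(V)={2,4,5,6,7} D(X)={2,3,4,5,6,8} D(Y)={3,4,6,7,8}: V {2,4,5,6,7}->{2,4,5,6}; X {2,3,4,5,6,8}->{2,3,4,5,6}; Y {3,4,6,7,8}->{4,6,7,8}
So after constraint 1: D(Y) = {4,6,7,8}

Answer: {4,6,7,8}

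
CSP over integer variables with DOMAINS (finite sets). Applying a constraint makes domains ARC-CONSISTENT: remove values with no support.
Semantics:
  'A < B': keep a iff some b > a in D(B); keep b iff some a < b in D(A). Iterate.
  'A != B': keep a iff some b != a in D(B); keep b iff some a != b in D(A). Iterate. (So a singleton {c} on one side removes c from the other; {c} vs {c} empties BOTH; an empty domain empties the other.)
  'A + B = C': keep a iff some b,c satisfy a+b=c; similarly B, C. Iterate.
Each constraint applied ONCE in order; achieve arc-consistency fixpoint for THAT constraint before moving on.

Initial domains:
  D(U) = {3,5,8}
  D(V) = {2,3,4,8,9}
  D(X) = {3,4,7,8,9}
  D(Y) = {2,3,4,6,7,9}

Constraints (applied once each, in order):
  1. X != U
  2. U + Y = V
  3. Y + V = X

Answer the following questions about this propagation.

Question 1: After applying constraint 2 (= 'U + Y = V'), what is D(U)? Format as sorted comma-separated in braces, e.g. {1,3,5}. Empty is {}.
Answer: {3,5}

Derivation:
Constraint 1 (X != U) on D(X)={3,4,7,8,9} D(U)={3,5,8}: no change
Constraint 2 (U + Y = V) on D(U)={3,5,8} D(Y)={2,3,4,6,7,9} D(V)={2,3,4,8,9}: U {3,5,8}->{3,5}; Y {2,3,4,6,7,9}->{3,4,6}; V {2,3,4,8,9}->{8,9}
So after constraint 2: D(U) = {3,5}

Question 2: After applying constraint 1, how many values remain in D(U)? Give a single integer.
Constraint 1 (X != U) on D(X)={3,4,7,8,9} D(U)={3,5,8}: no change
So after constraint 1: D(U)={3,5,8}, size = 3

Answer: 3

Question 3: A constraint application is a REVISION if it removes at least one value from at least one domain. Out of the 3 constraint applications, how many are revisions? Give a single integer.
Constraint 1 (X != U) on D(X)={3,4,7,8,9} D(U)={3,5,8}: no change => not a revision
Constraint 2 (U + Y = V) on D(U)={3,5,8} D(Y)={2,3,4,6,7,9} D(V)={2,3,4,8,9}: U {3,5,8}->{3,5}; Y {2,3,4,6,7,9}->{3,4,6}; V {2,3,4,8,9}->{8,9} => REVISION
Constraint 3 (Y + V = X) on D(Y)={3,4,6} D(V)={8,9} D(X)={3,4,7,8,9}: Y {3,4,6}->{}; V {8,9}->{}; X {3,4,7,8,9}->{} => REVISION
Total revisions = 2

Answer: 2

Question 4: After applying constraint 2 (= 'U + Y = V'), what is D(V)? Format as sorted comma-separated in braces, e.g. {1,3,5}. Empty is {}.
Answer: {8,9}

Derivation:
Constraint 1 (X != U) on D(X)={3,4,7,8,9} D(U)={3,5,8}: no change
Constraint 2 (U + Y = V) on D(U)={3,5,8} D(Y)={2,3,4,6,7,9} D(V)={2,3,4,8,9}: U {3,5,8}->{3,5}; Y {2,3,4,6,7,9}->{3,4,6}; V {2,3,4,8,9}->{8,9}
So after constraint 2: D(V) = {8,9}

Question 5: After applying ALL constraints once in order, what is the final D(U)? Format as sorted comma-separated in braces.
Answer: {3,5}

Derivation:
Constraint 1 (X != U) on D(X)={3,4,7,8,9} D(U)={3,5,8}: no change
Constraint 2 (U + Y = V) on D(U)={3,5,8} D(Y)={2,3,4,6,7,9} D(V)={2,3,4,8,9}: U {3,5,8}->{3,5}; Y {2,3,4,6,7,9}->{3,4,6}; V {2,3,4,8,9}->{8,9}
Constraint 3 (Y + V = X) on D(Y)={3,4,6} D(V)={8,9} D(X)={3,4,7,8,9}: Y {3,4,6}->{}; V {8,9}->{}; X {3,4,7,8,9}->{}
So after all 3 constraints: D(U) = {3,5}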